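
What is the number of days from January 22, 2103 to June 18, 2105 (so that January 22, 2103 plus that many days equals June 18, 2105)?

878

Jan 22, 2103 → Jan 22, 2104: 365 days.
Jan 22, 2104 → Jan 22, 2105: 366 days (Feb 29, 2104 is in that span).
Jan 22, 2105 → Feb 22, 2105: 31 days (January has 31).
Feb 22, 2105 → Mar 22, 2105: 28 days (February has 28).
Mar 22, 2105 → Apr 22, 2105: 31 days (March has 31).
Apr 22, 2105 → May 22, 2105: 30 days (April has 30).
May 22, 2105 → Jun 18, 2105: 27 days.
Total: 878 days.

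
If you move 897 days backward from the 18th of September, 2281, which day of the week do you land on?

First find the weekday of Sep 18, 2281. Doomsday rule: the anchor day for the 2200s is Friday. For year 81: 81÷12 = 6 r 9, and 9÷4 = 2, so 6+9+2 = 17.
Friday + 17 ≡ Monday — that's 2281's doomsday.
In September the doomsday date is Sep 5.
Sep 18 is 13 days after Sep 5; 13 mod 7 = 6, so Monday + 6 = Sunday.
897 mod 7 = 1, so 897 days before a Sunday is Sunday − 1 = Saturday.

Saturday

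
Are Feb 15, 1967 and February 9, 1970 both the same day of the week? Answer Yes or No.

No

From Feb 15, 1967 to Feb 9, 1970 is 1090 days.
1090 mod 7 = 5, so they are different weekdays.
(Feb 15, 1967 is a Wednesday; Feb 9, 1970 is a Monday.)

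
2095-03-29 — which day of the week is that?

Tuesday

Doomsday rule: the anchor day for the 2000s is Tuesday. For year 95: 95÷12 = 7 r 11, and 11÷4 = 2, so 7+11+2 = 20.
Tuesday + 20 ≡ Monday — that's 2095's doomsday.
In March the doomsday date is Mar 14.
Mar 29 is 15 days after Mar 14; 15 mod 7 = 1, so Monday + 1 = Tuesday.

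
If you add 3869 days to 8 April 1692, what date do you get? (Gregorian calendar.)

+365 (one year) → Apr 8, 1693 (3504 left).
+365 (one year) → Apr 8, 1694 (3139 left).
+365 (one year) → Apr 8, 1695 (2774 left).
+366 (one year; includes Feb 29, 1696) → Apr 8, 1696 (2408 left).
+365 (one year) → Apr 8, 1697 (2043 left).
+365 (one year) → Apr 8, 1698 (1678 left).
+365 (one year) → Apr 8, 1699 (1313 left).
+365 (one year) → Apr 8, 1700 (948 left).
+365 (one year) → Apr 8, 1701 (583 left).
+365 (one year) → Apr 8, 1702 (218 left).
Apr has 30 days: +23 → May 1, 1702 (195 left).
May has 31 days: +31 → Jun 1, 1702 (164 left).
Jun has 30 days: +30 → Jul 1, 1702 (134 left).
Jul has 31 days: +31 → Aug 1, 1702 (103 left).
Aug has 31 days: +31 → Sep 1, 1702 (72 left).
Sep has 30 days: +30 → Oct 1, 1702 (42 left).
Oct has 31 days: +31 → Nov 1, 1702 (11 left).
+11 → Nov 12, 1702.

November 12, 1702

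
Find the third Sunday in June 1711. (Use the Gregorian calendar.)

June 1, 1711 is a Monday.
The first Sunday is therefore June 7 (6 days later).
The third Sunday is 7 + 2×7 = June 21.

June 21, 1711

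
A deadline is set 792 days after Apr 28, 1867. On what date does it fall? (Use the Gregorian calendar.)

June 28, 1869

+366 (one year; includes Feb 29, 1868) → Apr 28, 1868 (426 left).
+365 (one year) → Apr 28, 1869 (61 left).
Apr has 30 days: +3 → May 1, 1869 (58 left).
May has 31 days: +31 → Jun 1, 1869 (27 left).
+27 → Jun 28, 1869.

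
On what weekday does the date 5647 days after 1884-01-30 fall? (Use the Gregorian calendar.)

Monday

Jan 30, 1884 is a Wednesday.
5647 mod 7 = 5, so 5647 days after a Wednesday is Wednesday + 5 = Monday.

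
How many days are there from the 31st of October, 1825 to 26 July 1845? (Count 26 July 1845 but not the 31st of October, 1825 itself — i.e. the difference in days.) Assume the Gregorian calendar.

Oct 31, 1825 → Oct 31, 1826: 365 days.
Oct 31, 1826 → Oct 31, 1827: 365 days.
Oct 31, 1827 → Oct 31, 1828: 366 days (Feb 29, 1828 is in that span).
Oct 31, 1828 → Oct 31, 1829: 365 days.
Oct 31, 1829 → Oct 31, 1830: 365 days.
Oct 31, 1830 → Oct 31, 1831: 365 days.
Oct 31, 1831 → Oct 31, 1832: 366 days (Feb 29, 1832 is in that span).
Oct 31, 1832 → Oct 31, 1833: 365 days.
Oct 31, 1833 → Oct 31, 1834: 365 days.
Oct 31, 1834 → Oct 31, 1835: 365 days.
Oct 31, 1835 → Oct 31, 1836: 366 days (Feb 29, 1836 is in that span).
Oct 31, 1836 → Oct 31, 1837: 365 days.
Oct 31, 1837 → Oct 31, 1838: 365 days.
Oct 31, 1838 → Oct 31, 1839: 365 days.
Oct 31, 1839 → Oct 31, 1840: 366 days (Feb 29, 1840 is in that span).
Oct 31, 1840 → Oct 31, 1841: 365 days.
Oct 31, 1841 → Oct 31, 1842: 365 days.
Oct 31, 1842 → Oct 31, 1843: 365 days.
Oct 31, 1843 → Oct 31, 1844: 366 days (Feb 29, 1844 is in that span).
Oct 31, 1844 → Nov 30, 1844: 30 days (October has 31).
Nov 30, 1844 → Dec 30, 1844: 30 days (November has 30).
Dec 30, 1844 → Jan 30, 1845: 31 days (December has 31).
Jan 30, 1845 → Feb 28, 1845: 29 days (January has 31).
Feb 28, 1845 → Mar 28, 1845: 28 days (February has 28).
Mar 28, 1845 → Apr 28, 1845: 31 days (March has 31).
Apr 28, 1845 → May 28, 1845: 30 days (April has 30).
May 28, 1845 → Jun 28, 1845: 31 days (May has 31).
Jun 28, 1845 → Jul 26, 1845: 28 days.
Total: 7208 days.

7208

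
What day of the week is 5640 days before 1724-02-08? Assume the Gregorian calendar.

Thursday

First find the weekday of Feb 8, 1724. Doomsday rule: the anchor day for the 1700s is Sunday. For year 24: 24÷12 = 2 r 0, and 0÷4 = 0, so 2+0+0 = 2.
Sunday + 2 ≡ Tuesday — that's 1724's doomsday.
In February the doomsday date is Feb 29 (1724 is a leap year (divisible by 4)).
Feb 8 is 21 days before Feb 29; 21 mod 7 = 0, so Tuesday − 0 = Tuesday.
5640 mod 7 = 5, so 5640 days before a Tuesday is Tuesday − 5 = Thursday.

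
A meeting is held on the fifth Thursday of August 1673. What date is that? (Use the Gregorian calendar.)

August 1, 1673 is a Tuesday.
The first Thursday is therefore August 3 (2 days later).
The fifth Thursday is 3 + 4×7 = August 31.

August 31, 1673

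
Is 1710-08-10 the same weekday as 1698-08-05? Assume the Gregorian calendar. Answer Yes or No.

No

From Aug 5, 1698 to Aug 10, 1710 is 4387 days.
4387 mod 7 = 5, so they are different weekdays.
(Aug 5, 1698 is a Tuesday; Aug 10, 1710 is a Sunday.)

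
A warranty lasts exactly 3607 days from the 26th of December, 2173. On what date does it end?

November 11, 2183

+365 (one year) → Dec 26, 2174 (3242 left).
+365 (one year) → Dec 26, 2175 (2877 left).
+366 (one year; includes Feb 29, 2176) → Dec 26, 2176 (2511 left).
+365 (one year) → Dec 26, 2177 (2146 left).
+365 (one year) → Dec 26, 2178 (1781 left).
+365 (one year) → Dec 26, 2179 (1416 left).
+366 (one year; includes Feb 29, 2180) → Dec 26, 2180 (1050 left).
+365 (one year) → Dec 26, 2181 (685 left).
+365 (one year) → Dec 26, 2182 (320 left).
Dec has 31 days: +6 → Jan 1, 2183 (314 left).
Jan has 31 days: +31 → Feb 1, 2183 (283 left).
Feb has 28 days: +28 → Mar 1, 2183 (255 left).
Mar has 31 days: +31 → Apr 1, 2183 (224 left).
Apr has 30 days: +30 → May 1, 2183 (194 left).
May has 31 days: +31 → Jun 1, 2183 (163 left).
Jun has 30 days: +30 → Jul 1, 2183 (133 left).
Jul has 31 days: +31 → Aug 1, 2183 (102 left).
Aug has 31 days: +31 → Sep 1, 2183 (71 left).
Sep has 30 days: +30 → Oct 1, 2183 (41 left).
Oct has 31 days: +31 → Nov 1, 2183 (10 left).
+10 → Nov 11, 2183.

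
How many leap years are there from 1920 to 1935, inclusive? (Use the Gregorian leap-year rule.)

4

Multiples of 4 in [1920,1935]: 4.
Of those, multiples of 100: 0 (not leap unless ÷400).
Multiples of 400: 0.
Leap years = 4 − 0 + 0 = 4.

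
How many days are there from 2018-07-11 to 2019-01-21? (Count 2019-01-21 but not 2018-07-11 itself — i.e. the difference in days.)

Jul 11, 2018 → Aug 11, 2018: 31 days (July has 31).
Aug 11, 2018 → Sep 11, 2018: 31 days (August has 31).
Sep 11, 2018 → Oct 11, 2018: 30 days (September has 30).
Oct 11, 2018 → Nov 11, 2018: 31 days (October has 31).
Nov 11, 2018 → Dec 11, 2018: 30 days (November has 30).
Dec 11, 2018 → Jan 11, 2019: 31 days (December has 31).
Jan 11, 2019 → Jan 21, 2019: 10 days.
Total: 194 days.

194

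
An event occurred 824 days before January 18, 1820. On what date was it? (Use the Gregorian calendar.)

October 16, 1817

−365 (one year) → Jan 18, 1819 (459 left).
−365 (one year) → Jan 18, 1818 (94 left).
−18 → Dec 31, 1817 (end of Dec, 31 days; 76 left).
−31 → Nov 30, 1817 (end of Nov, 30 days; 45 left).
−30 → Oct 31, 1817 (end of Oct, 31 days; 15 left).
−15 → Oct 16, 1817.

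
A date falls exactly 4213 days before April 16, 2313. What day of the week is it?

Thursday

First find the weekday of Apr 16, 2313. Doomsday rule: the anchor day for the 2300s is Wednesday. For year 13: 13÷12 = 1 r 1, and 1÷4 = 0, so 1+1+0 = 2.
Wednesday + 2 ≡ Friday — that's 2313's doomsday.
In April the doomsday date is Apr 4.
Apr 16 is 12 days after Apr 4; 12 mod 7 = 5, so Friday + 5 = Wednesday.
4213 mod 7 = 6, so 4213 days before a Wednesday is Wednesday − 6 = Thursday.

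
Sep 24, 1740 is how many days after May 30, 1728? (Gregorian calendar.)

May 30, 1728 → May 30, 1729: 365 days.
May 30, 1729 → May 30, 1730: 365 days.
May 30, 1730 → May 30, 1731: 365 days.
May 30, 1731 → May 30, 1732: 366 days (Feb 29, 1732 is in that span).
May 30, 1732 → May 30, 1733: 365 days.
May 30, 1733 → May 30, 1734: 365 days.
May 30, 1734 → May 30, 1735: 365 days.
May 30, 1735 → May 30, 1736: 366 days (Feb 29, 1736 is in that span).
May 30, 1736 → May 30, 1737: 365 days.
May 30, 1737 → May 30, 1738: 365 days.
May 30, 1738 → May 30, 1739: 365 days.
May 30, 1739 → May 30, 1740: 366 days (Feb 29, 1740 is in that span).
May 30, 1740 → Jun 30, 1740: 31 days (May has 31).
Jun 30, 1740 → Jul 30, 1740: 30 days (June has 30).
Jul 30, 1740 → Aug 30, 1740: 31 days (July has 31).
Aug 30, 1740 → Sep 24, 1740: 25 days.
Total: 4500 days.

4500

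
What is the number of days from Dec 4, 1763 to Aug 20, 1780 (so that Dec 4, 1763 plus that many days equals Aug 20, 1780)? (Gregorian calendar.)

Dec 4, 1763 → Dec 4, 1764: 366 days (Feb 29, 1764 is in that span).
Dec 4, 1764 → Dec 4, 1765: 365 days.
Dec 4, 1765 → Dec 4, 1766: 365 days.
Dec 4, 1766 → Dec 4, 1767: 365 days.
Dec 4, 1767 → Dec 4, 1768: 366 days (Feb 29, 1768 is in that span).
Dec 4, 1768 → Dec 4, 1769: 365 days.
Dec 4, 1769 → Dec 4, 1770: 365 days.
Dec 4, 1770 → Dec 4, 1771: 365 days.
Dec 4, 1771 → Dec 4, 1772: 366 days (Feb 29, 1772 is in that span).
Dec 4, 1772 → Dec 4, 1773: 365 days.
Dec 4, 1773 → Dec 4, 1774: 365 days.
Dec 4, 1774 → Dec 4, 1775: 365 days.
Dec 4, 1775 → Dec 4, 1776: 366 days (Feb 29, 1776 is in that span).
Dec 4, 1776 → Dec 4, 1777: 365 days.
Dec 4, 1777 → Dec 4, 1778: 365 days.
Dec 4, 1778 → Dec 4, 1779: 365 days.
Dec 4, 1779 → Jan 4, 1780: 31 days (December has 31).
Jan 4, 1780 → Feb 4, 1780: 31 days (January has 31).
Feb 4, 1780 → Mar 4, 1780: 29 days (February has 29).
Mar 4, 1780 → Apr 4, 1780: 31 days (March has 31).
Apr 4, 1780 → May 4, 1780: 30 days (April has 30).
May 4, 1780 → Jun 4, 1780: 31 days (May has 31).
Jun 4, 1780 → Jul 4, 1780: 30 days (June has 30).
Jul 4, 1780 → Aug 4, 1780: 31 days (July has 31).
Aug 4, 1780 → Aug 20, 1780: 16 days.
Total: 6104 days.

6104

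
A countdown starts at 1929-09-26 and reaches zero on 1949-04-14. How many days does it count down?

7140

Sep 26, 1929 → Sep 26, 1930: 365 days.
Sep 26, 1930 → Sep 26, 1931: 365 days.
Sep 26, 1931 → Sep 26, 1932: 366 days (Feb 29, 1932 is in that span).
Sep 26, 1932 → Sep 26, 1933: 365 days.
Sep 26, 1933 → Sep 26, 1934: 365 days.
Sep 26, 1934 → Sep 26, 1935: 365 days.
Sep 26, 1935 → Sep 26, 1936: 366 days (Feb 29, 1936 is in that span).
Sep 26, 1936 → Sep 26, 1937: 365 days.
Sep 26, 1937 → Sep 26, 1938: 365 days.
Sep 26, 1938 → Sep 26, 1939: 365 days.
Sep 26, 1939 → Sep 26, 1940: 366 days (Feb 29, 1940 is in that span).
Sep 26, 1940 → Sep 26, 1941: 365 days.
Sep 26, 1941 → Sep 26, 1942: 365 days.
Sep 26, 1942 → Sep 26, 1943: 365 days.
Sep 26, 1943 → Sep 26, 1944: 366 days (Feb 29, 1944 is in that span).
Sep 26, 1944 → Sep 26, 1945: 365 days.
Sep 26, 1945 → Sep 26, 1946: 365 days.
Sep 26, 1946 → Sep 26, 1947: 365 days.
Sep 26, 1947 → Sep 26, 1948: 366 days (Feb 29, 1948 is in that span).
Sep 26, 1948 → Oct 26, 1948: 30 days (September has 30).
Oct 26, 1948 → Nov 26, 1948: 31 days (October has 31).
Nov 26, 1948 → Dec 26, 1948: 30 days (November has 30).
Dec 26, 1948 → Jan 26, 1949: 31 days (December has 31).
Jan 26, 1949 → Feb 26, 1949: 31 days (January has 31).
Feb 26, 1949 → Mar 26, 1949: 28 days (February has 28).
Mar 26, 1949 → Apr 14, 1949: 19 days.
Total: 7140 days.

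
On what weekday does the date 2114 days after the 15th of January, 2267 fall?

Tuesday

First find the weekday of Jan 15, 2267. Doomsday rule: the anchor day for the 2200s is Friday. For year 67: 67÷12 = 5 r 7, and 7÷4 = 1, so 5+7+1 = 13.
Friday + 13 ≡ Thursday — that's 2267's doomsday.
In January the doomsday date is Jan 3 (2267 is not a leap year).
Jan 15 is 12 days after Jan 3; 12 mod 7 = 5, so Thursday + 5 = Tuesday.
2114 mod 7 = 0, so 2114 days after a Tuesday is Tuesday + 0 = Tuesday.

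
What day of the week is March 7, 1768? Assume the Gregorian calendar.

Doomsday rule: the anchor day for the 1700s is Sunday. For year 68: 68÷12 = 5 r 8, and 8÷4 = 2, so 5+8+2 = 15.
Sunday + 15 ≡ Monday — that's 1768's doomsday.
In March the doomsday date is Mar 14.
Mar 7 is 7 days before Mar 14; 7 mod 7 = 0, so Monday − 0 = Monday.

Monday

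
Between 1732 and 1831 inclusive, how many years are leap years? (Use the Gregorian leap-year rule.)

24

Multiples of 4 in [1732,1831]: 25.
Of those, multiples of 100: 1 (not leap unless ÷400).
Multiples of 400: 0.
Leap years = 25 − 1 + 0 = 24.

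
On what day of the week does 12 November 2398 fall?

Thursday

Doomsday rule: the anchor day for the 2300s is Wednesday. For year 98: 98÷12 = 8 r 2, and 2÷4 = 0, so 8+2+0 = 10.
Wednesday + 10 ≡ Saturday — that's 2398's doomsday.
In November the doomsday date is Nov 7.
Nov 12 is 5 days after Nov 7; 5 mod 7 = 5, so Saturday + 5 = Thursday.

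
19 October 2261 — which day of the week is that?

Doomsday rule: the anchor day for the 2200s is Friday. For year 61: 61÷12 = 5 r 1, and 1÷4 = 0, so 5+1+0 = 6.
Friday + 6 ≡ Thursday — that's 2261's doomsday.
In October the doomsday date is Oct 10.
Oct 19 is 9 days after Oct 10; 9 mod 7 = 2, so Thursday + 2 = Saturday.

Saturday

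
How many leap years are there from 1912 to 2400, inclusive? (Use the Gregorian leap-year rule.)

120

Multiples of 4 in [1912,2400]: 123.
Of those, multiples of 100: 5 (not leap unless ÷400).
Multiples of 400: 2.
Leap years = 123 − 5 + 2 = 120.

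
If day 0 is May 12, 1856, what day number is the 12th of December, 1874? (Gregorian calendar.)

May 12, 1856 → May 12, 1857: 365 days.
May 12, 1857 → May 12, 1858: 365 days.
May 12, 1858 → May 12, 1859: 365 days.
May 12, 1859 → May 12, 1860: 366 days (Feb 29, 1860 is in that span).
May 12, 1860 → May 12, 1861: 365 days.
May 12, 1861 → May 12, 1862: 365 days.
May 12, 1862 → May 12, 1863: 365 days.
May 12, 1863 → May 12, 1864: 366 days (Feb 29, 1864 is in that span).
May 12, 1864 → May 12, 1865: 365 days.
May 12, 1865 → May 12, 1866: 365 days.
May 12, 1866 → May 12, 1867: 365 days.
May 12, 1867 → May 12, 1868: 366 days (Feb 29, 1868 is in that span).
May 12, 1868 → May 12, 1869: 365 days.
May 12, 1869 → May 12, 1870: 365 days.
May 12, 1870 → May 12, 1871: 365 days.
May 12, 1871 → May 12, 1872: 366 days (Feb 29, 1872 is in that span).
May 12, 1872 → May 12, 1873: 365 days.
May 12, 1873 → May 12, 1874: 365 days.
May 12, 1874 → Jun 12, 1874: 31 days (May has 31).
Jun 12, 1874 → Jul 12, 1874: 30 days (June has 30).
Jul 12, 1874 → Aug 12, 1874: 31 days (July has 31).
Aug 12, 1874 → Sep 12, 1874: 31 days (August has 31).
Sep 12, 1874 → Oct 12, 1874: 30 days (September has 30).
Oct 12, 1874 → Nov 12, 1874: 31 days (October has 31).
Nov 12, 1874 → Dec 12, 1874: 30 days.
Total: 6788 days.

6788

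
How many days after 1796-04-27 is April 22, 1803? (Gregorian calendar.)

2550

Apr 27, 1796 → Apr 27, 1797: 365 days.
Apr 27, 1797 → Apr 27, 1798: 365 days.
Apr 27, 1798 → Apr 27, 1799: 365 days.
Apr 27, 1799 → Apr 27, 1800: 365 days.
Apr 27, 1800 → Apr 27, 1801: 365 days.
Apr 27, 1801 → Apr 27, 1802: 365 days.
Apr 27, 1802 → May 27, 1802: 30 days (April has 30).
May 27, 1802 → Jun 27, 1802: 31 days (May has 31).
Jun 27, 1802 → Jul 27, 1802: 30 days (June has 30).
Jul 27, 1802 → Aug 27, 1802: 31 days (July has 31).
Aug 27, 1802 → Sep 27, 1802: 31 days (August has 31).
Sep 27, 1802 → Oct 27, 1802: 30 days (September has 30).
Oct 27, 1802 → Nov 27, 1802: 31 days (October has 31).
Nov 27, 1802 → Dec 27, 1802: 30 days (November has 30).
Dec 27, 1802 → Jan 27, 1803: 31 days (December has 31).
Jan 27, 1803 → Feb 27, 1803: 31 days (January has 31).
Feb 27, 1803 → Mar 27, 1803: 28 days (February has 28).
Mar 27, 1803 → Apr 22, 1803: 26 days.
Total: 2550 days.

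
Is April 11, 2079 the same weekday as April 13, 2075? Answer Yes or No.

No

From Apr 13, 2075 to Apr 11, 2079 is 1459 days.
1459 mod 7 = 3, so they are different weekdays.
(Apr 13, 2075 is a Saturday; Apr 11, 2079 is a Tuesday.)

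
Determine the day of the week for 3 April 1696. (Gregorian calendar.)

Doomsday rule: the anchor day for the 1600s is Tuesday. For year 96: 96÷12 = 8 r 0, and 0÷4 = 0, so 8+0+0 = 8.
Tuesday + 8 ≡ Wednesday — that's 1696's doomsday.
In April the doomsday date is Apr 4.
Apr 3 is 1 day before Apr 4; 1 mod 7 = 1, so Wednesday − 1 = Tuesday.

Tuesday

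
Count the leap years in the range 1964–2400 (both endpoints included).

Multiples of 4 in [1964,2400]: 110.
Of those, multiples of 100: 5 (not leap unless ÷400).
Multiples of 400: 2.
Leap years = 110 − 5 + 2 = 107.

107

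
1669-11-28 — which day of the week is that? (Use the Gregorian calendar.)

Doomsday rule: the anchor day for the 1600s is Tuesday. For year 69: 69÷12 = 5 r 9, and 9÷4 = 2, so 5+9+2 = 16.
Tuesday + 16 ≡ Thursday — that's 1669's doomsday.
In November the doomsday date is Nov 7.
Nov 28 is 21 days after Nov 7; 21 mod 7 = 0, so Thursday + 0 = Thursday.

Thursday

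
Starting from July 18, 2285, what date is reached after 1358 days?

April 6, 2289

+365 (one year) → Jul 18, 2286 (993 left).
+365 (one year) → Jul 18, 2287 (628 left).
+366 (one year; includes Feb 29, 2288) → Jul 18, 2288 (262 left).
Jul has 31 days: +14 → Aug 1, 2288 (248 left).
Aug has 31 days: +31 → Sep 1, 2288 (217 left).
Sep has 30 days: +30 → Oct 1, 2288 (187 left).
Oct has 31 days: +31 → Nov 1, 2288 (156 left).
Nov has 30 days: +30 → Dec 1, 2288 (126 left).
Dec has 31 days: +31 → Jan 1, 2289 (95 left).
Jan has 31 days: +31 → Feb 1, 2289 (64 left).
Feb has 28 days: +28 → Mar 1, 2289 (36 left).
Mar has 31 days: +31 → Apr 1, 2289 (5 left).
+5 → Apr 6, 2289.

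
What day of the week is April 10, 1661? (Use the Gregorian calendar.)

Sunday

Doomsday rule: the anchor day for the 1600s is Tuesday. For year 61: 61÷12 = 5 r 1, and 1÷4 = 0, so 5+1+0 = 6.
Tuesday + 6 ≡ Monday — that's 1661's doomsday.
In April the doomsday date is Apr 4.
Apr 10 is 6 days after Apr 4; 6 mod 7 = 6, so Monday + 6 = Sunday.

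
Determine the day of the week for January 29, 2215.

January 1, 2215 is a Sunday.
Jan 1, 2215 → Jan 29, 2215: 28 days.
Total: 28 days.
28 mod 7 = 0, so Sunday + 0 = Sunday.

Sunday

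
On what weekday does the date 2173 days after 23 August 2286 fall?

First find the weekday of Aug 23, 2286. Doomsday rule: the anchor day for the 2200s is Friday. For year 86: 86÷12 = 7 r 2, and 2÷4 = 0, so 7+2+0 = 9.
Friday + 9 ≡ Sunday — that's 2286's doomsday.
In August the doomsday date is Aug 8.
Aug 23 is 15 days after Aug 8; 15 mod 7 = 1, so Sunday + 1 = Monday.
2173 mod 7 = 3, so 2173 days after a Monday is Monday + 3 = Thursday.

Thursday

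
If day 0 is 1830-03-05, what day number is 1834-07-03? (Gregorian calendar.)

1581

Mar 5, 1830 → Mar 5, 1831: 365 days.
Mar 5, 1831 → Mar 5, 1832: 366 days (Feb 29, 1832 is in that span).
Mar 5, 1832 → Mar 5, 1833: 365 days.
Mar 5, 1833 → Mar 5, 1834: 365 days.
Mar 5, 1834 → Apr 5, 1834: 31 days (March has 31).
Apr 5, 1834 → May 5, 1834: 30 days (April has 30).
May 5, 1834 → Jun 5, 1834: 31 days (May has 31).
Jun 5, 1834 → Jul 3, 1834: 28 days.
Total: 1581 days.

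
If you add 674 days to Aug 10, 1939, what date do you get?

June 14, 1941

+366 (one year; includes Feb 29, 1940) → Aug 10, 1940 (308 left).
Aug has 31 days: +22 → Sep 1, 1940 (286 left).
Sep has 30 days: +30 → Oct 1, 1940 (256 left).
Oct has 31 days: +31 → Nov 1, 1940 (225 left).
Nov has 30 days: +30 → Dec 1, 1940 (195 left).
Dec has 31 days: +31 → Jan 1, 1941 (164 left).
Jan has 31 days: +31 → Feb 1, 1941 (133 left).
Feb has 28 days: +28 → Mar 1, 1941 (105 left).
Mar has 31 days: +31 → Apr 1, 1941 (74 left).
Apr has 30 days: +30 → May 1, 1941 (44 left).
May has 31 days: +31 → Jun 1, 1941 (13 left).
+13 → Jun 14, 1941.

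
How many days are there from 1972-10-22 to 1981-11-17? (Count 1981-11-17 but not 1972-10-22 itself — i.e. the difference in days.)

3313

Oct 22, 1972 → Oct 22, 1973: 365 days.
Oct 22, 1973 → Oct 22, 1974: 365 days.
Oct 22, 1974 → Oct 22, 1975: 365 days.
Oct 22, 1975 → Oct 22, 1976: 366 days (Feb 29, 1976 is in that span).
Oct 22, 1976 → Oct 22, 1977: 365 days.
Oct 22, 1977 → Oct 22, 1978: 365 days.
Oct 22, 1978 → Oct 22, 1979: 365 days.
Oct 22, 1979 → Oct 22, 1980: 366 days (Feb 29, 1980 is in that span).
Oct 22, 1980 → Nov 22, 1980: 31 days (October has 31).
Nov 22, 1980 → Dec 22, 1980: 30 days (November has 30).
Dec 22, 1980 → Jan 22, 1981: 31 days (December has 31).
Jan 22, 1981 → Feb 22, 1981: 31 days (January has 31).
Feb 22, 1981 → Mar 22, 1981: 28 days (February has 28).
Mar 22, 1981 → Apr 22, 1981: 31 days (March has 31).
Apr 22, 1981 → May 22, 1981: 30 days (April has 30).
May 22, 1981 → Jun 22, 1981: 31 days (May has 31).
Jun 22, 1981 → Jul 22, 1981: 30 days (June has 30).
Jul 22, 1981 → Aug 22, 1981: 31 days (July has 31).
Aug 22, 1981 → Sep 22, 1981: 31 days (August has 31).
Sep 22, 1981 → Oct 22, 1981: 30 days (September has 30).
Oct 22, 1981 → Nov 17, 1981: 26 days.
Total: 3313 days.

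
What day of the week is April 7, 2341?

Doomsday rule: the anchor day for the 2300s is Wednesday. For year 41: 41÷12 = 3 r 5, and 5÷4 = 1, so 3+5+1 = 9.
Wednesday + 9 ≡ Friday — that's 2341's doomsday.
In April the doomsday date is Apr 4.
Apr 7 is 3 days after Apr 4; 3 mod 7 = 3, so Friday + 3 = Monday.

Monday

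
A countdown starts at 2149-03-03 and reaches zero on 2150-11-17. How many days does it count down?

Mar 3, 2149 → Mar 3, 2150: 365 days.
Mar 3, 2150 → Apr 3, 2150: 31 days (March has 31).
Apr 3, 2150 → May 3, 2150: 30 days (April has 30).
May 3, 2150 → Jun 3, 2150: 31 days (May has 31).
Jun 3, 2150 → Jul 3, 2150: 30 days (June has 30).
Jul 3, 2150 → Aug 3, 2150: 31 days (July has 31).
Aug 3, 2150 → Sep 3, 2150: 31 days (August has 31).
Sep 3, 2150 → Oct 3, 2150: 30 days (September has 30).
Oct 3, 2150 → Nov 3, 2150: 31 days (October has 31).
Nov 3, 2150 → Nov 17, 2150: 14 days.
Total: 624 days.

624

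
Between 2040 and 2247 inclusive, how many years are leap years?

50

Multiples of 4 in [2040,2247]: 52.
Of those, multiples of 100: 2 (not leap unless ÷400).
Multiples of 400: 0.
Leap years = 52 − 2 + 0 = 50.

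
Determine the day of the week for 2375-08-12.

Tuesday

Doomsday rule: the anchor day for the 2300s is Wednesday. For year 75: 75÷12 = 6 r 3, and 3÷4 = 0, so 6+3+0 = 9.
Wednesday + 9 ≡ Friday — that's 2375's doomsday.
In August the doomsday date is Aug 8.
Aug 12 is 4 days after Aug 8; 4 mod 7 = 4, so Friday + 4 = Tuesday.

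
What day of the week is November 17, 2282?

Doomsday rule: the anchor day for the 2200s is Friday. For year 82: 82÷12 = 6 r 10, and 10÷4 = 2, so 6+10+2 = 18.
Friday + 18 ≡ Tuesday — that's 2282's doomsday.
In November the doomsday date is Nov 7.
Nov 17 is 10 days after Nov 7; 10 mod 7 = 3, so Tuesday + 3 = Friday.

Friday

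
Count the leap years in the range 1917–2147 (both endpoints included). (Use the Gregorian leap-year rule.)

Multiples of 4 in [1917,2147]: 57.
Of those, multiples of 100: 2 (not leap unless ÷400).
Multiples of 400: 1.
Leap years = 57 − 2 + 1 = 56.

56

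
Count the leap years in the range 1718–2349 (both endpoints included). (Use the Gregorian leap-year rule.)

Multiples of 4 in [1718,2349]: 158.
Of those, multiples of 100: 6 (not leap unless ÷400).
Multiples of 400: 1.
Leap years = 158 − 6 + 1 = 153.

153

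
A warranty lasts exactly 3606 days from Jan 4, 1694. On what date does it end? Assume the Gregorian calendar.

+365 (one year) → Jan 4, 1695 (3241 left).
+365 (one year) → Jan 4, 1696 (2876 left).
+366 (one year; includes Feb 29, 1696) → Jan 4, 1697 (2510 left).
+365 (one year) → Jan 4, 1698 (2145 left).
+365 (one year) → Jan 4, 1699 (1780 left).
+365 (one year) → Jan 4, 1700 (1415 left).
+365 (one year) → Jan 4, 1701 (1050 left).
+365 (one year) → Jan 4, 1702 (685 left).
+365 (one year) → Jan 4, 1703 (320 left).
Jan has 31 days: +28 → Feb 1, 1703 (292 left).
Feb has 28 days: +28 → Mar 1, 1703 (264 left).
Mar has 31 days: +31 → Apr 1, 1703 (233 left).
Apr has 30 days: +30 → May 1, 1703 (203 left).
May has 31 days: +31 → Jun 1, 1703 (172 left).
Jun has 30 days: +30 → Jul 1, 1703 (142 left).
Jul has 31 days: +31 → Aug 1, 1703 (111 left).
Aug has 31 days: +31 → Sep 1, 1703 (80 left).
Sep has 30 days: +30 → Oct 1, 1703 (50 left).
Oct has 31 days: +31 → Nov 1, 1703 (19 left).
+19 → Nov 20, 1703.

November 20, 1703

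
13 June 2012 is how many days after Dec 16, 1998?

Dec 16, 1998 → Dec 16, 1999: 365 days.
Dec 16, 1999 → Dec 16, 2000: 366 days (Feb 29, 2000 is in that span).
Dec 16, 2000 → Dec 16, 2001: 365 days.
Dec 16, 2001 → Dec 16, 2002: 365 days.
Dec 16, 2002 → Dec 16, 2003: 365 days.
Dec 16, 2003 → Dec 16, 2004: 366 days (Feb 29, 2004 is in that span).
Dec 16, 2004 → Dec 16, 2005: 365 days.
Dec 16, 2005 → Dec 16, 2006: 365 days.
Dec 16, 2006 → Dec 16, 2007: 365 days.
Dec 16, 2007 → Dec 16, 2008: 366 days (Feb 29, 2008 is in that span).
Dec 16, 2008 → Dec 16, 2009: 365 days.
Dec 16, 2009 → Dec 16, 2010: 365 days.
Dec 16, 2010 → Dec 16, 2011: 365 days.
Dec 16, 2011 → Jan 16, 2012: 31 days (December has 31).
Jan 16, 2012 → Feb 16, 2012: 31 days (January has 31).
Feb 16, 2012 → Mar 16, 2012: 29 days (February has 29).
Mar 16, 2012 → Apr 16, 2012: 31 days (March has 31).
Apr 16, 2012 → May 16, 2012: 30 days (April has 30).
May 16, 2012 → Jun 13, 2012: 28 days.
Total: 4928 days.

4928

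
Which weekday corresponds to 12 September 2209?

January 1, 2209 is a Sunday.
Jan 1, 2209 → Feb 1, 2209: 31 days (January has 31).
Feb 1, 2209 → Mar 1, 2209: 28 days (February has 28).
Mar 1, 2209 → Apr 1, 2209: 31 days (March has 31).
Apr 1, 2209 → May 1, 2209: 30 days (April has 30).
May 1, 2209 → Jun 1, 2209: 31 days (May has 31).
Jun 1, 2209 → Jul 1, 2209: 30 days (June has 30).
Jul 1, 2209 → Aug 1, 2209: 31 days (July has 31).
Aug 1, 2209 → Sep 1, 2209: 31 days (August has 31).
Sep 1, 2209 → Sep 12, 2209: 11 days.
Total: 254 days.
254 mod 7 = 2, so Sunday + 2 = Tuesday.

Tuesday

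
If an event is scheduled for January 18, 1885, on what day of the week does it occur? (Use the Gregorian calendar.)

Doomsday rule: the anchor day for the 1800s is Friday. For year 85: 85÷12 = 7 r 1, and 1÷4 = 0, so 7+1+0 = 8.
Friday + 8 ≡ Saturday — that's 1885's doomsday.
In January the doomsday date is Jan 3 (1885 is not a leap year).
Jan 18 is 15 days after Jan 3; 15 mod 7 = 1, so Saturday + 1 = Sunday.

Sunday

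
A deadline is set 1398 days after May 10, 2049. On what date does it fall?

March 8, 2053

+365 (one year) → May 10, 2050 (1033 left).
+365 (one year) → May 10, 2051 (668 left).
+366 (one year; includes Feb 29, 2052) → May 10, 2052 (302 left).
May has 31 days: +22 → Jun 1, 2052 (280 left).
Jun has 30 days: +30 → Jul 1, 2052 (250 left).
Jul has 31 days: +31 → Aug 1, 2052 (219 left).
Aug has 31 days: +31 → Sep 1, 2052 (188 left).
Sep has 30 days: +30 → Oct 1, 2052 (158 left).
Oct has 31 days: +31 → Nov 1, 2052 (127 left).
Nov has 30 days: +30 → Dec 1, 2052 (97 left).
Dec has 31 days: +31 → Jan 1, 2053 (66 left).
Jan has 31 days: +31 → Feb 1, 2053 (35 left).
Feb has 28 days: +28 → Mar 1, 2053 (7 left).
+7 → Mar 8, 2053.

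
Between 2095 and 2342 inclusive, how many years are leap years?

59

Multiples of 4 in [2095,2342]: 62.
Of those, multiples of 100: 3 (not leap unless ÷400).
Multiples of 400: 0.
Leap years = 62 − 3 + 0 = 59.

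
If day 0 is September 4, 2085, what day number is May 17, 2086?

255

Sep 4, 2085 → Oct 4, 2085: 30 days (September has 30).
Oct 4, 2085 → Nov 4, 2085: 31 days (October has 31).
Nov 4, 2085 → Dec 4, 2085: 30 days (November has 30).
Dec 4, 2085 → Jan 4, 2086: 31 days (December has 31).
Jan 4, 2086 → Feb 4, 2086: 31 days (January has 31).
Feb 4, 2086 → Mar 4, 2086: 28 days (February has 28).
Mar 4, 2086 → Apr 4, 2086: 31 days (March has 31).
Apr 4, 2086 → May 4, 2086: 30 days (April has 30).
May 4, 2086 → May 17, 2086: 13 days.
Total: 255 days.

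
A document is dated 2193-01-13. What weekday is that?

Doomsday rule: the anchor day for the 2100s is Sunday. For year 93: 93÷12 = 7 r 9, and 9÷4 = 2, so 7+9+2 = 18.
Sunday + 18 ≡ Thursday — that's 2193's doomsday.
In January the doomsday date is Jan 3 (2193 is not a leap year).
Jan 13 is 10 days after Jan 3; 10 mod 7 = 3, so Thursday + 3 = Sunday.

Sunday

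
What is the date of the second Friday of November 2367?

November 10, 2367

November 1, 2367 is a Wednesday.
The first Friday is therefore November 3 (2 days later).
The second Friday is 3 + 1×7 = November 10.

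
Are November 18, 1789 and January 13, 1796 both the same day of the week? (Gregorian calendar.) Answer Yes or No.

From Nov 18, 1789 to Jan 13, 1796 is 2247 days.
2247 mod 7 = 0, so they are the same weekday.
(Nov 18, 1789 is a Wednesday; Jan 13, 1796 is a Wednesday.)

Yes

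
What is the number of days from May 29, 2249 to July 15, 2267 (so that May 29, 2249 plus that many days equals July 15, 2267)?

May 29, 2249 → May 29, 2250: 365 days.
May 29, 2250 → May 29, 2251: 365 days.
May 29, 2251 → May 29, 2252: 366 days (Feb 29, 2252 is in that span).
May 29, 2252 → May 29, 2253: 365 days.
May 29, 2253 → May 29, 2254: 365 days.
May 29, 2254 → May 29, 2255: 365 days.
May 29, 2255 → May 29, 2256: 366 days (Feb 29, 2256 is in that span).
May 29, 2256 → May 29, 2257: 365 days.
May 29, 2257 → May 29, 2258: 365 days.
May 29, 2258 → May 29, 2259: 365 days.
May 29, 2259 → May 29, 2260: 366 days (Feb 29, 2260 is in that span).
May 29, 2260 → May 29, 2261: 365 days.
May 29, 2261 → May 29, 2262: 365 days.
May 29, 2262 → May 29, 2263: 365 days.
May 29, 2263 → May 29, 2264: 366 days (Feb 29, 2264 is in that span).
May 29, 2264 → May 29, 2265: 365 days.
May 29, 2265 → May 29, 2266: 365 days.
May 29, 2266 → May 29, 2267: 365 days.
May 29, 2267 → Jun 29, 2267: 31 days (May has 31).
Jun 29, 2267 → Jul 15, 2267: 16 days.
Total: 6621 days.

6621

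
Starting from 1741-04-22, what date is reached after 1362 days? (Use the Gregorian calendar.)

January 13, 1745

+365 (one year) → Apr 22, 1742 (997 left).
+365 (one year) → Apr 22, 1743 (632 left).
+366 (one year; includes Feb 29, 1744) → Apr 22, 1744 (266 left).
Apr has 30 days: +9 → May 1, 1744 (257 left).
May has 31 days: +31 → Jun 1, 1744 (226 left).
Jun has 30 days: +30 → Jul 1, 1744 (196 left).
Jul has 31 days: +31 → Aug 1, 1744 (165 left).
Aug has 31 days: +31 → Sep 1, 1744 (134 left).
Sep has 30 days: +30 → Oct 1, 1744 (104 left).
Oct has 31 days: +31 → Nov 1, 1744 (73 left).
Nov has 30 days: +30 → Dec 1, 1744 (43 left).
Dec has 31 days: +31 → Jan 1, 1745 (12 left).
+12 → Jan 13, 1745.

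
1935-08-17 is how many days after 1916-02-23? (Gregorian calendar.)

Feb 23, 1916 → Feb 23, 1917: 366 days (Feb 29, 1916 is in that span).
Feb 23, 1917 → Feb 23, 1918: 365 days.
Feb 23, 1918 → Feb 23, 1919: 365 days.
Feb 23, 1919 → Feb 23, 1920: 365 days.
Feb 23, 1920 → Feb 23, 1921: 366 days (Feb 29, 1920 is in that span).
Feb 23, 1921 → Feb 23, 1922: 365 days.
Feb 23, 1922 → Feb 23, 1923: 365 days.
Feb 23, 1923 → Feb 23, 1924: 365 days.
Feb 23, 1924 → Feb 23, 1925: 366 days (Feb 29, 1924 is in that span).
Feb 23, 1925 → Feb 23, 1926: 365 days.
Feb 23, 1926 → Feb 23, 1927: 365 days.
Feb 23, 1927 → Feb 23, 1928: 365 days.
Feb 23, 1928 → Feb 23, 1929: 366 days (Feb 29, 1928 is in that span).
Feb 23, 1929 → Feb 23, 1930: 365 days.
Feb 23, 1930 → Feb 23, 1931: 365 days.
Feb 23, 1931 → Feb 23, 1932: 365 days.
Feb 23, 1932 → Feb 23, 1933: 366 days (Feb 29, 1932 is in that span).
Feb 23, 1933 → Feb 23, 1934: 365 days.
Feb 23, 1934 → Feb 23, 1935: 365 days.
Feb 23, 1935 → Mar 23, 1935: 28 days (February has 28).
Mar 23, 1935 → Apr 23, 1935: 31 days (March has 31).
Apr 23, 1935 → May 23, 1935: 30 days (April has 30).
May 23, 1935 → Jun 23, 1935: 31 days (May has 31).
Jun 23, 1935 → Jul 23, 1935: 30 days (June has 30).
Jul 23, 1935 → Aug 17, 1935: 25 days.
Total: 7115 days.

7115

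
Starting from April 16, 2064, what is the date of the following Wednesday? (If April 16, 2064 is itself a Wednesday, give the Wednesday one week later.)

April 23, 2064

Apr 16, 2064 is a Wednesday.
From Wednesday to the next Wednesday is 7 days.
Apr 16, 2064 + 7 = Apr 23, 2064.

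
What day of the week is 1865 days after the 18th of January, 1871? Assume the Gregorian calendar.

First find the weekday of Jan 18, 1871. Doomsday rule: the anchor day for the 1800s is Friday. For year 71: 71÷12 = 5 r 11, and 11÷4 = 2, so 5+11+2 = 18.
Friday + 18 ≡ Tuesday — that's 1871's doomsday.
In January the doomsday date is Jan 3 (1871 is not a leap year).
Jan 18 is 15 days after Jan 3; 15 mod 7 = 1, so Tuesday + 1 = Wednesday.
1865 mod 7 = 3, so 1865 days after a Wednesday is Wednesday + 3 = Saturday.

Saturday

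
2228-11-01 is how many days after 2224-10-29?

Oct 29, 2224 → Oct 29, 2225: 365 days.
Oct 29, 2225 → Oct 29, 2226: 365 days.
Oct 29, 2226 → Oct 29, 2227: 365 days.
Oct 29, 2227 → Nov 29, 2227: 31 days (October has 31).
Nov 29, 2227 → Dec 29, 2227: 30 days (November has 30).
Dec 29, 2227 → Jan 29, 2228: 31 days (December has 31).
Jan 29, 2228 → Feb 29, 2228: 31 days (January has 31).
Feb 29, 2228 → Mar 29, 2228: 29 days (February has 29).
Mar 29, 2228 → Apr 29, 2228: 31 days (March has 31).
Apr 29, 2228 → May 29, 2228: 30 days (April has 30).
May 29, 2228 → Jun 29, 2228: 31 days (May has 31).
Jun 29, 2228 → Jul 29, 2228: 30 days (June has 30).
Jul 29, 2228 → Aug 29, 2228: 31 days (July has 31).
Aug 29, 2228 → Sep 29, 2228: 31 days (August has 31).
Sep 29, 2228 → Oct 29, 2228: 30 days (September has 30).
Oct 29, 2228 → Nov 1, 2228: 3 days.
Total: 1464 days.

1464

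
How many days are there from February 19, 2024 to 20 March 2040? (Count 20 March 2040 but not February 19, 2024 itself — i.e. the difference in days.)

5874

Feb 19, 2024 → Feb 19, 2025: 366 days (Feb 29, 2024 is in that span).
Feb 19, 2025 → Feb 19, 2026: 365 days.
Feb 19, 2026 → Feb 19, 2027: 365 days.
Feb 19, 2027 → Feb 19, 2028: 365 days.
Feb 19, 2028 → Feb 19, 2029: 366 days (Feb 29, 2028 is in that span).
Feb 19, 2029 → Feb 19, 2030: 365 days.
Feb 19, 2030 → Feb 19, 2031: 365 days.
Feb 19, 2031 → Feb 19, 2032: 365 days.
Feb 19, 2032 → Feb 19, 2033: 366 days (Feb 29, 2032 is in that span).
Feb 19, 2033 → Feb 19, 2034: 365 days.
Feb 19, 2034 → Feb 19, 2035: 365 days.
Feb 19, 2035 → Feb 19, 2036: 365 days.
Feb 19, 2036 → Feb 19, 2037: 366 days (Feb 29, 2036 is in that span).
Feb 19, 2037 → Feb 19, 2038: 365 days.
Feb 19, 2038 → Feb 19, 2039: 365 days.
Feb 19, 2039 → Mar 19, 2039: 28 days (February has 28).
Mar 19, 2039 → Apr 19, 2039: 31 days (March has 31).
Apr 19, 2039 → May 19, 2039: 30 days (April has 30).
May 19, 2039 → Jun 19, 2039: 31 days (May has 31).
Jun 19, 2039 → Jul 19, 2039: 30 days (June has 30).
Jul 19, 2039 → Aug 19, 2039: 31 days (July has 31).
Aug 19, 2039 → Sep 19, 2039: 31 days (August has 31).
Sep 19, 2039 → Oct 19, 2039: 30 days (September has 30).
Oct 19, 2039 → Nov 19, 2039: 31 days (October has 31).
Nov 19, 2039 → Dec 19, 2039: 30 days (November has 30).
Dec 19, 2039 → Jan 19, 2040: 31 days (December has 31).
Jan 19, 2040 → Feb 19, 2040: 31 days (January has 31).
Feb 19, 2040 → Mar 19, 2040: 29 days (February has 29).
Mar 19, 2040 → Mar 20, 2040: 1 days.
Total: 5874 days.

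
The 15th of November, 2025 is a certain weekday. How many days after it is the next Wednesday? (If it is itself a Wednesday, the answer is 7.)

4

Nov 15, 2025 is a Saturday.
From Saturday to the next Wednesday is 4 days.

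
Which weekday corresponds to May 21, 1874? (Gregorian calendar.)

Thursday

Doomsday rule: the anchor day for the 1800s is Friday. For year 74: 74÷12 = 6 r 2, and 2÷4 = 0, so 6+2+0 = 8.
Friday + 8 ≡ Saturday — that's 1874's doomsday.
In May the doomsday date is May 9.
May 21 is 12 days after May 9; 12 mod 7 = 5, so Saturday + 5 = Thursday.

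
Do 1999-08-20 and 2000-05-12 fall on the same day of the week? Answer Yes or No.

From Aug 20, 1999 to May 12, 2000 is 266 days.
266 mod 7 = 0, so they are the same weekday.
(Aug 20, 1999 is a Friday; May 12, 2000 is a Friday.)

Yes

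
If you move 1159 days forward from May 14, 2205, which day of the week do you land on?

First find the weekday of May 14, 2205. Doomsday rule: the anchor day for the 2200s is Friday. For year 05: 5÷12 = 0 r 5, and 5÷4 = 1, so 0+5+1 = 6.
Friday + 6 ≡ Thursday — that's 2205's doomsday.
In May the doomsday date is May 9.
May 14 is 5 days after May 9; 5 mod 7 = 5, so Thursday + 5 = Tuesday.
1159 mod 7 = 4, so 1159 days after a Tuesday is Tuesday + 4 = Saturday.

Saturday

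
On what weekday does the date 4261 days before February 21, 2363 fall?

Saturday

First find the weekday of Feb 21, 2363. Doomsday rule: the anchor day for the 2300s is Wednesday. For year 63: 63÷12 = 5 r 3, and 3÷4 = 0, so 5+3+0 = 8.
Wednesday + 8 ≡ Thursday — that's 2363's doomsday.
In February the doomsday date is Feb 28 (2363 is not a leap year).
Feb 21 is 7 days before Feb 28; 7 mod 7 = 0, so Thursday − 0 = Thursday.
4261 mod 7 = 5, so 4261 days before a Thursday is Thursday − 5 = Saturday.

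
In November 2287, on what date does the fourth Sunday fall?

November 27, 2287

November 1, 2287 is a Tuesday.
The first Sunday is therefore November 6 (5 days later).
The fourth Sunday is 6 + 3×7 = November 27.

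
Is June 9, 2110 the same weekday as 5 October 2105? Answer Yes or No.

Yes

From Oct 5, 2105 to Jun 9, 2110 is 1708 days.
1708 mod 7 = 0, so they are the same weekday.
(Oct 5, 2105 is a Monday; Jun 9, 2110 is a Monday.)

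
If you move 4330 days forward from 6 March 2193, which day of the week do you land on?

Mar 6, 2193 is a Wednesday.
4330 mod 7 = 4, so 4330 days after a Wednesday is Wednesday + 4 = Sunday.

Sunday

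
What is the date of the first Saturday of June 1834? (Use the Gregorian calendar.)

June 1, 1834 is a Sunday.
The first Saturday is therefore June 7 (6 days later).

June 7, 1834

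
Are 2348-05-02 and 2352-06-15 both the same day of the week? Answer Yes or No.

From May 2, 2348 to Jun 15, 2352 is 1505 days.
1505 mod 7 = 0, so they are the same weekday.
(May 2, 2348 is a Sunday; Jun 15, 2352 is a Sunday.)

Yes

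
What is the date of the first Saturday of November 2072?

November 5, 2072

November 1, 2072 is a Tuesday.
The first Saturday is therefore November 5 (4 days later).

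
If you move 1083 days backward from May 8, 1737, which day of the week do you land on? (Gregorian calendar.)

May 8, 1737 is a Wednesday.
1083 mod 7 = 5, so 1083 days before a Wednesday is Wednesday − 5 = Friday.

Friday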